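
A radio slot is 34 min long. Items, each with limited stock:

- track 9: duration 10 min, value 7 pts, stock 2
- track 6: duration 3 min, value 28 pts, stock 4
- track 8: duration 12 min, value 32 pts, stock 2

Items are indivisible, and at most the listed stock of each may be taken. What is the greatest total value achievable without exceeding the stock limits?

151 pts

Top feasible selections:
- 1×track 9 + 4×track 6 + 1×track 8: duration 34, value 151
- 3×track 6 + 2×track 8: duration 33, value 148
- 4×track 6 + 1×track 8: duration 24, value 144
- 2×track 9 + 4×track 6: duration 32, value 126
Best: 151 pts.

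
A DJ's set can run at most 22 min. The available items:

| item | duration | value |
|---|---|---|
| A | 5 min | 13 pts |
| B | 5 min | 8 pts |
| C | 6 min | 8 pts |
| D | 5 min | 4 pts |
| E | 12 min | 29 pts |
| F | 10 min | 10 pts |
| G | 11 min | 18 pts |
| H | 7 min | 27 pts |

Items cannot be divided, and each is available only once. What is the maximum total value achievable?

56 pts

Check high-value combinations within 22 min:
- E+H: duration 12+7=19, value 29+27=56
- A+B+D+H: duration 5+5+5+7=22, value 13+8+4+27=52
- A+B+E: duration 5+5+12=22, value 13+8+29=50
Best: 56 pts.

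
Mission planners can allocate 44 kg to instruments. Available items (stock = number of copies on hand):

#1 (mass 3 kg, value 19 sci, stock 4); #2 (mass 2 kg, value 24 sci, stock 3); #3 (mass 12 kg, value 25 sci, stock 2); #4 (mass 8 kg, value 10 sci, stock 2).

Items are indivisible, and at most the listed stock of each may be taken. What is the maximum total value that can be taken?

Top feasible selections:
- 4×#1 + 3×#2 + 2×#3: mass 42, value 198
- 4×#1 + 3×#2 + 1×#3 + 1×#4: mass 38, value 183
- 3×#1 + 3×#2 + 2×#3: mass 39, value 179
Best: 198 sci.

198 sci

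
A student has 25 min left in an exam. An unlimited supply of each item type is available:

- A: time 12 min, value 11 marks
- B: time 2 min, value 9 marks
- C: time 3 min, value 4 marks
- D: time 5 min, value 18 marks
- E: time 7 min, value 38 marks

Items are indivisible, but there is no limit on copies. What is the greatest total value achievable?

132 marks

Best value-per-unit is E at 38/7; filling with it alone gives 3×38 = 114.
Optimal mix: 2×B + 3×E → time 25, value 132.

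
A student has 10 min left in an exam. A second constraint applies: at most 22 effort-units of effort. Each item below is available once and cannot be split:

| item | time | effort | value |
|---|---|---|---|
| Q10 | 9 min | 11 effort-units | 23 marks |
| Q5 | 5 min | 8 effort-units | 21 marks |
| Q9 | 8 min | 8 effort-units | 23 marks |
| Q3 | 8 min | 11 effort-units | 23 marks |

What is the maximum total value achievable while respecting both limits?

23 marks

Feasible sets respecting both limits:
- Q10: time 9, effort 11, value 23
- Q9: time 8, effort 8, value 23
- Q3: time 8, effort 11, value 23
- Q5: time 5, effort 8, value 21
Best: 23 marks.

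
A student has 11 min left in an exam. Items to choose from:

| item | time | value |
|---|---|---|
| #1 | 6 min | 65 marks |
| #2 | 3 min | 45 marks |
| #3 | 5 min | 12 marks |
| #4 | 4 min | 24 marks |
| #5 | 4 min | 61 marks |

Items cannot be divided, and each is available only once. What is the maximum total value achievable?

Check high-value combinations within 11 min:
- #2+#4+#5: time 3+4+4=11, value 45+24+61=130
- #1+#5: time 6+4=10, value 65+61=126
- #1+#2: time 6+3=9, value 65+45=110
- #2+#5: time 3+4=7, value 45+61=106
Best: 130 marks.

130 marks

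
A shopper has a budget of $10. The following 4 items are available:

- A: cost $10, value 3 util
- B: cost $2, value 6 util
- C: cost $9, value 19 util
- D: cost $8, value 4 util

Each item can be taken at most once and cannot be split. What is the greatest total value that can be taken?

Check high-value combinations within $10:
- C: cost 9, value 19
- B+D: cost 2+8=10, value 6+4=10
- B: cost 2, value 6
Best: 19 util.

19 util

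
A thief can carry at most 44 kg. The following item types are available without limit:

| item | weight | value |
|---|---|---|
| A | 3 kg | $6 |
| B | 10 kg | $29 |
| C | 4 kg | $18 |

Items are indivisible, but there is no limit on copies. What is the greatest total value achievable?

$198

Best value-per-unit is C at 18/4, and filling with it alone uses weight 11×4=44. No mix of the others beats 11×18 = 198.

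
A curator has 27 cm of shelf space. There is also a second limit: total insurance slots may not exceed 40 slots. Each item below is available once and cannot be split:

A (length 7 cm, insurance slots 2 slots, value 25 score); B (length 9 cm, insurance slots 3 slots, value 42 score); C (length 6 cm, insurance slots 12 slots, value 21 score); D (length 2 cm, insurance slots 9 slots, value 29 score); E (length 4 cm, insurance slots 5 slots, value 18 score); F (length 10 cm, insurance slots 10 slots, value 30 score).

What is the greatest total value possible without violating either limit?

122 score

Feasible sets respecting both limits:
- B+C+D+F: length 27, insurance slots 34, value 122
- B+D+E+F: length 25, insurance slots 27, value 119
- A+B+C+D: length 24, insurance slots 26, value 117
Best: 122 score.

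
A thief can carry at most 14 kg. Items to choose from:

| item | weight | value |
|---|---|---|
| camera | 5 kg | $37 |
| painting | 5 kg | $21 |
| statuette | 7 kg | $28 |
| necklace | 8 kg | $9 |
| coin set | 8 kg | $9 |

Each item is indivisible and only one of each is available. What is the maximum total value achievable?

$65

This is a 0/1 knapsack; check combinations near the capacity.
- camera+statuette: weight 5+7=12, value 37+28=65
- camera+painting: weight 5+5=10, value 37+21=58
- painting+statuette: weight 5+7=12, value 21+28=49
- camera+necklace: weight 5+8=13, value 37+9=46
Best: $65.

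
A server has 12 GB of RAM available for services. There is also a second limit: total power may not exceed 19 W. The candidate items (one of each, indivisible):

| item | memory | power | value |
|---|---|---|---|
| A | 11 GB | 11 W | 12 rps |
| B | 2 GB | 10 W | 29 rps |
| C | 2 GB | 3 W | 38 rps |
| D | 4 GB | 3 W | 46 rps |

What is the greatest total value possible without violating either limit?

113 rps

Feasible sets respecting both limits:
- B+C+D: memory 8, power 16, value 113
- C+D: memory 6, power 6, value 84
- B+D: memory 6, power 13, value 75
- B+C: memory 4, power 13, value 67
Best: 113 rps.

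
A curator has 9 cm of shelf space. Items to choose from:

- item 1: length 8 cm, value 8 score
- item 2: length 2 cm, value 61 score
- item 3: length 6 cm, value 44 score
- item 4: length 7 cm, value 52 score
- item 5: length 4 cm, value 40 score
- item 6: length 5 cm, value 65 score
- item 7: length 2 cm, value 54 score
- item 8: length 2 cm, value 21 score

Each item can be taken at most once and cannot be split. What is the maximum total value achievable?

180 score

Check high-value combinations within 9 cm:
- item 2+item 6+item 7: length 2+5+2=9, value 61+65+54=180
- item 2+item 5+item 7: length 2+4+2=8, value 61+40+54=155
- item 2+item 6+item 8: length 2+5+2=9, value 61+65+21=147
Best: 180 score.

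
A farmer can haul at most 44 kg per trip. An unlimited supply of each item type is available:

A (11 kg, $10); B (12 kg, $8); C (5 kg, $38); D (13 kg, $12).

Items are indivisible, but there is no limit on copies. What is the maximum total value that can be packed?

Best value-per-unit is C at 38/5, and filling with it alone uses weight 8×5=40. No mix of the others beats 8×38 = 304.

$304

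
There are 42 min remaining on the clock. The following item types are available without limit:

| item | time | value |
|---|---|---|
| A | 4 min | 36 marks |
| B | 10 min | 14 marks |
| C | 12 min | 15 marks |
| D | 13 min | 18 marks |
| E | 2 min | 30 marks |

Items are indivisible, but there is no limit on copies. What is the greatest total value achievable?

630 marks

Best value-per-unit is E at 30/2, and filling with it alone uses time 21×2=42. No mix of the others beats 21×30 = 630.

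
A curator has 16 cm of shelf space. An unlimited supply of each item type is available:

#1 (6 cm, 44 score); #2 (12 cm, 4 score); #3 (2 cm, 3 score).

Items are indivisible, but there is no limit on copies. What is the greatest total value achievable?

Best value-per-unit is #1 at 44/6; filling with it alone gives 2×44 = 88.
Optimal mix: 2×#1 + 2×#3 → length 16, value 94.

94 score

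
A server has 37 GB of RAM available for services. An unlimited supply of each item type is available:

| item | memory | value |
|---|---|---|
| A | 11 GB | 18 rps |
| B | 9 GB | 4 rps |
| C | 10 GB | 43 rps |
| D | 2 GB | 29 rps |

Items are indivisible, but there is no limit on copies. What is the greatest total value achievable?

522 rps

Best value-per-unit is D at 29/2, and filling with it alone uses memory 18×2=36. No mix of the others beats 18×29 = 522.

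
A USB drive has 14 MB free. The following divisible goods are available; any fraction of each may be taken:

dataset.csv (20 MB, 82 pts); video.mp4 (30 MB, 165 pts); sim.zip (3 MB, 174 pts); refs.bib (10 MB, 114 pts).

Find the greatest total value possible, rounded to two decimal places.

293.50

Take in order of value per unit:
- sim.zip (174/3 per unit): all 3 → value 174, running total 174.00
- refs.bib (114/10 per unit): all 10 → value 114, running total 288.00
- video.mp4 (165/30 per unit): 1 of 30 → value 1×165/30 = 5.5000, running total 293.50
Total 293.50.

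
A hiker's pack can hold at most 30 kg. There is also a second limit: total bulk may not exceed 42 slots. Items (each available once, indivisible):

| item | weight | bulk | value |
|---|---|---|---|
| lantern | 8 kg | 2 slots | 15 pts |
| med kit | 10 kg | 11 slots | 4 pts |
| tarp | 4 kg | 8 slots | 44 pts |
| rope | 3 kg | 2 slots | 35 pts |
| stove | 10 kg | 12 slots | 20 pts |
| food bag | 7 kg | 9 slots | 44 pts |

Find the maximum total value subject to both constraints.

Feasible sets respecting both limits:
- tarp+rope+stove+food bag: weight 24, bulk 31, value 143
- lantern+tarp+rope+food bag: weight 22, bulk 21, value 138
- med kit+tarp+rope+food bag: weight 24, bulk 30, value 127
- tarp+rope+food bag: weight 14, bulk 19, value 123
Best: 143 pts.

143 pts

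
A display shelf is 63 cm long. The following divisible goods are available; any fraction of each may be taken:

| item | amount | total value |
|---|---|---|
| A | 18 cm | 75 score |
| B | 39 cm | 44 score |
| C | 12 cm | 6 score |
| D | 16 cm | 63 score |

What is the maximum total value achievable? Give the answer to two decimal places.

170.72

Take in order of value per unit:
- A (75/18 per unit): all 18 → value 75, running total 75.00
- D (63/16 per unit): all 16 → value 63, running total 138.00
- B (44/39 per unit): 29 of 39 → value 29×44/39 = 32.7179, running total 170.72
Total 170.72.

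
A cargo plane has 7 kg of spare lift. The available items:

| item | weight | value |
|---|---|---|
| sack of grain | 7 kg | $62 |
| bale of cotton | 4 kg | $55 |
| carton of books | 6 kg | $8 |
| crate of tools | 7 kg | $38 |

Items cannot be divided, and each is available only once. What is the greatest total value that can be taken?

Check high-value combinations within 7 kg:
- sack of grain: weight 7, value 62
- bale of cotton: weight 4, value 55
- crate of tools: weight 7, value 38
- carton of books: weight 6, value 8
Best: $62.

$62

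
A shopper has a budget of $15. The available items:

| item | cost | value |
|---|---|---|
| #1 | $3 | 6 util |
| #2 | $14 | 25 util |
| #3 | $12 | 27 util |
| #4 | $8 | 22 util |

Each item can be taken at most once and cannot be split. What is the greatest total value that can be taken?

33 util

Check high-value combinations within $15:
- #1+#3: cost 3+12=15, value 6+27=33
- #1+#4: cost 3+8=11, value 6+22=28
- #3: cost 12, value 27
- #2: cost 14, value 25
- #4: cost 8, value 22
Best: 33 util.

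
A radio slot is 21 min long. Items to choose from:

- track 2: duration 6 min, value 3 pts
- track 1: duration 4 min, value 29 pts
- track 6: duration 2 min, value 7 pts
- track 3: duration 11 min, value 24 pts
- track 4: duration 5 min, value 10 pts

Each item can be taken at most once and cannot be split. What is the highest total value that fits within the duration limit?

63 pts

Check high-value combinations within 21 min:
- track 1+track 3+track 4: duration 4+11+5=20, value 29+24+10=63
- track 1+track 6+track 3: duration 4+2+11=17, value 29+7+24=60
- track 2+track 1+track 3: duration 6+4+11=21, value 3+29+24=56
- track 1+track 3: duration 4+11=15, value 29+24=53
Best: 63 pts.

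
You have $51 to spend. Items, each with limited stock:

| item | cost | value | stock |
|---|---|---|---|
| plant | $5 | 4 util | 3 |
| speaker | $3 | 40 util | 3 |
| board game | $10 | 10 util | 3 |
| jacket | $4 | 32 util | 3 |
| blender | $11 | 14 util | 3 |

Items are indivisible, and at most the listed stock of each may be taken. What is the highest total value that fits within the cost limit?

Top feasible selections:
- 1×plant + 3×speaker + 3×jacket + 2×blender: cost 48, value 248
- 3×speaker + 3×board game + 3×jacket: cost 51, value 246
- 3×speaker + 3×jacket + 2×blender: cost 43, value 244
Best: 248 util.

248 util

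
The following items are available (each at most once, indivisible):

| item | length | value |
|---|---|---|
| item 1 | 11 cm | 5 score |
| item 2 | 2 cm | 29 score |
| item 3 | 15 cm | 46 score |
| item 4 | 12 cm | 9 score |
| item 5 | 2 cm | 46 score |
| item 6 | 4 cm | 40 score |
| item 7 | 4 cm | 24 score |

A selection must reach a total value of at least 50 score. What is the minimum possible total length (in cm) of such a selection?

4

Subsets with value ≥ 50, sorted by total length:
- item 2+item 5: length 4, value 75
- item 5+item 6: length 6, value 86
Minimum length: 4 cm.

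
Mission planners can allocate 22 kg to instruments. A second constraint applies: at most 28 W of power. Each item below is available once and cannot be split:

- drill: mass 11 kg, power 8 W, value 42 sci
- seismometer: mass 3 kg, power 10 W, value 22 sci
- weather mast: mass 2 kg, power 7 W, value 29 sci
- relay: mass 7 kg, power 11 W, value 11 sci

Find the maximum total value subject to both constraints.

Feasible sets respecting both limits:
- drill+seismometer+weather mast: mass 16, power 25, value 93
- drill+weather mast+relay: mass 20, power 26, value 82
- drill+weather mast: mass 13, power 15, value 71
Best: 93 sci.

93 sci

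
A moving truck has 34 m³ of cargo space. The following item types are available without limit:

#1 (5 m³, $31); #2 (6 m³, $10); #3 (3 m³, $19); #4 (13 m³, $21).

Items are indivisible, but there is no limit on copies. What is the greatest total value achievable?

$214

Best value-per-unit is #3 at 19/3; filling with it alone gives 11×19 = 209.
Optimal mix: 2×#1 + 8×#3 → volume 34, value 214.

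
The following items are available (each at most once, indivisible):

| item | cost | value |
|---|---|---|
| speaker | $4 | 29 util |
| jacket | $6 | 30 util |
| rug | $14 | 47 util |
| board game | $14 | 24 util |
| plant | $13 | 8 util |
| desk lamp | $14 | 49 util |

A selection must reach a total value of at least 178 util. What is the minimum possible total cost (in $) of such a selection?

52

Subsets with value ≥ 178, sorted by total cost:
- speaker+jacket+rug+board game+desk lamp: cost 52, value 179
- speaker+jacket+rug+board game+plant+desk lamp: cost 65, value 187
Minimum cost: 52 $.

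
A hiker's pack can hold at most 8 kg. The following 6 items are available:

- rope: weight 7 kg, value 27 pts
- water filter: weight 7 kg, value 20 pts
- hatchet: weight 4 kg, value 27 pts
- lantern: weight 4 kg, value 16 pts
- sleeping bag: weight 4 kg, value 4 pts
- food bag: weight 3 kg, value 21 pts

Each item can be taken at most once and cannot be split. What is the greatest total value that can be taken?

48 pts

Check high-value combinations within 8 kg:
- hatchet+food bag: weight 4+3=7, value 27+21=48
- hatchet+lantern: weight 4+4=8, value 27+16=43
- lantern+food bag: weight 4+3=7, value 16+21=37
- hatchet+sleeping bag: weight 4+4=8, value 27+4=31
Best: 48 pts.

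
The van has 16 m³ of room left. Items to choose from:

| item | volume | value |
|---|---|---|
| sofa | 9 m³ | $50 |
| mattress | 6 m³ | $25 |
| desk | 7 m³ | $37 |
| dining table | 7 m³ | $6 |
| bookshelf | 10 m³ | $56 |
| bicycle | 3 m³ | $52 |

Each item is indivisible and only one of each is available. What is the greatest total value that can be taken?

$114

Check high-value combinations within 16 m³:
- mattress+desk+bicycle: volume 6+7+3=16, value 25+37+52=114
- bookshelf+bicycle: volume 10+3=13, value 56+52=108
- sofa+bicycle: volume 9+3=12, value 50+52=102
Best: $114.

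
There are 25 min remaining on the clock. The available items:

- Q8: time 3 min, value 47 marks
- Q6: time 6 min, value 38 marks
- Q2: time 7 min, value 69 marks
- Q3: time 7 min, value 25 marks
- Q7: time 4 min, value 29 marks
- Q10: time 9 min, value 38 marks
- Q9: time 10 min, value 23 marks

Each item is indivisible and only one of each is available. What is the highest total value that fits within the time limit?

This is a 0/1 knapsack; check combinations near the capacity.
- Q8+Q6+Q2+Q10: time 3+6+7+9=25, value 47+38+69+38=192
- Q8+Q6+Q2+Q7: time 3+6+7+4=20, value 47+38+69+29=183
- Q8+Q2+Q7+Q10: time 3+7+4+9=23, value 47+69+29+38=183
- Q8+Q6+Q2+Q3: time 3+6+7+7=23, value 47+38+69+25=179
Best: 192 marks.

192 marks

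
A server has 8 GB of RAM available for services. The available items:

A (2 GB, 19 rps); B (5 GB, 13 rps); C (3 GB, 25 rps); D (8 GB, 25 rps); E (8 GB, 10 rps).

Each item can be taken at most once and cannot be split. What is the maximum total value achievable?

44 rps

This is a 0/1 knapsack; check combinations near the capacity.
- A+C: memory 2+3=5, value 19+25=44
- B+C: memory 5+3=8, value 13+25=38
- A+B: memory 2+5=7, value 19+13=32
- C: memory 3, value 25
Best: 44 rps.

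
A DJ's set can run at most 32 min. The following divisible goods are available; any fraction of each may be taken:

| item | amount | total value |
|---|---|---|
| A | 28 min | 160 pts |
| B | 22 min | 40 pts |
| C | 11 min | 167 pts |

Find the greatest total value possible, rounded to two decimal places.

287.00

Take in order of value per unit:
- C (167/11 per unit): all 11 → value 167, running total 167.00
- A (160/28 per unit): 21 of 28 → value 21×160/28 = 120.0000, running total 287.00
Total 287.00.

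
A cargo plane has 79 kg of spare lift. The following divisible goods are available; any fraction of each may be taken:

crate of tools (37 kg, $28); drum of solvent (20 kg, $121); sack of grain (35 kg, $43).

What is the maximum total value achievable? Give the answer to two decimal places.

Take in order of value per unit:
- drum of solvent (121/20 per unit): all 20 → value 121, running total 121.00
- sack of grain (43/35 per unit): all 35 → value 43, running total 164.00
- crate of tools (28/37 per unit): 24 of 37 → value 24×28/37 = 18.1622, running total 182.16
Total 182.16.

182.16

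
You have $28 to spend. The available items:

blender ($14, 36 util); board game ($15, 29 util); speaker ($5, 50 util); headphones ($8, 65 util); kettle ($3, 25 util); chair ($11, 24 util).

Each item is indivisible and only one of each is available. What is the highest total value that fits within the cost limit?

164 util

Check high-value combinations within $28:
- speaker+headphones+kettle+chair: cost 5+8+3+11=27, value 50+65+25+24=164
- blender+speaker+headphones: cost 14+5+8=27, value 36+50+65=151
- board game+speaker+headphones: cost 15+5+8=28, value 29+50+65=144
- speaker+headphones+kettle: cost 5+8+3=16, value 50+65+25=140
Best: 164 util.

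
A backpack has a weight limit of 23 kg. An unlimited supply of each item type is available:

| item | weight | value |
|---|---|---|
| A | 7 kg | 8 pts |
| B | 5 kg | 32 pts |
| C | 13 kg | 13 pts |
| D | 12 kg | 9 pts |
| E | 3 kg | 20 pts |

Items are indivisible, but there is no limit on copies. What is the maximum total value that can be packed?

Best value-per-unit is E at 20/3; filling with it alone gives 7×20 = 140.
Optimal mix: 1×B + 6×E → weight 23, value 152.

152 pts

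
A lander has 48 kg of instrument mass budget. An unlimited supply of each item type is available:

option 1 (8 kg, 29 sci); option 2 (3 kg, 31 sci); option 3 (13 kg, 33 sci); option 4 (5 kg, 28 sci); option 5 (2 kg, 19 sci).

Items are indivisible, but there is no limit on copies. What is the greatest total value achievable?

496 sci

Best value-per-unit is option 2 at 31/3, and filling with it alone uses mass 16×3=48. No mix of the others beats 16×31 = 496.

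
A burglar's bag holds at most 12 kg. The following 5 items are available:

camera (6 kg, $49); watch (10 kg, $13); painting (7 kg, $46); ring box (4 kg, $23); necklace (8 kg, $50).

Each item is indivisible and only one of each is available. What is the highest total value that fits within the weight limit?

$73

Check high-value combinations within 12 kg:
- ring box+necklace: weight 4+8=12, value 23+50=73
- camera+ring box: weight 6+4=10, value 49+23=72
- painting+ring box: weight 7+4=11, value 46+23=69
- necklace: weight 8, value 50
- camera: weight 6, value 49
Best: $73.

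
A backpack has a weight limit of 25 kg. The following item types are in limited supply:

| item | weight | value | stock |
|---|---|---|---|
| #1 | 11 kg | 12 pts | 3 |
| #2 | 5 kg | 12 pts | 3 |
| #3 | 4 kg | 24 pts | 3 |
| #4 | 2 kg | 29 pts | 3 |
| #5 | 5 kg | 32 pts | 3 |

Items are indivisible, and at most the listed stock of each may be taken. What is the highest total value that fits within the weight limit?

207 pts

Top feasible selections:
- 1×#3 + 3×#4 + 3×#5: weight 25, value 207
- 2×#3 + 3×#4 + 2×#5: weight 24, value 199
- 3×#3 + 3×#4 + 1×#5: weight 23, value 191
Best: 207 pts.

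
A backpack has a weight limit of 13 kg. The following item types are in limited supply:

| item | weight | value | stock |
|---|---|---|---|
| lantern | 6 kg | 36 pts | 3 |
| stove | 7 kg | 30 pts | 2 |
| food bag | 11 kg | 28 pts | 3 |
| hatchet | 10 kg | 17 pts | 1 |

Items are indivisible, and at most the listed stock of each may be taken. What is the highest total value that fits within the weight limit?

Best selections within weight 13 and stock limits:
- 2×lantern: weight 12, value 72
- 1×lantern + 1×stove: weight 13, value 66
- 1×lantern: weight 6, value 36
Best: 72 pts.

72 pts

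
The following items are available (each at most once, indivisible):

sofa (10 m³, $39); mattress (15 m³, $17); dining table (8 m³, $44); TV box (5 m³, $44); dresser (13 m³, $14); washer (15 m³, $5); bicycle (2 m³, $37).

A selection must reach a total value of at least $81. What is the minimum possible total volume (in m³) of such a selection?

7

Subsets with value ≥ 81, sorted by total volume:
- TV box+bicycle: volume 7, value 81
- dining table+bicycle: volume 10, value 81
- dining table+TV box: volume 13, value 88
Minimum volume: 7 m³.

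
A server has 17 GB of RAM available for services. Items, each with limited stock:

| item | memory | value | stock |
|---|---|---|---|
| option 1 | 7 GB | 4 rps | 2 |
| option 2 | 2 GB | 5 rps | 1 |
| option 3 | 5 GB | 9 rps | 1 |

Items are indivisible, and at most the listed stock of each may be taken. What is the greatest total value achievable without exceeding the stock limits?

Best selections within memory 17 and stock limits:
- 1×option 1 + 1×option 2 + 1×option 3: memory 14, value 18
- 1×option 2 + 1×option 3: memory 7, value 14
Best: 18 rps.

18 rps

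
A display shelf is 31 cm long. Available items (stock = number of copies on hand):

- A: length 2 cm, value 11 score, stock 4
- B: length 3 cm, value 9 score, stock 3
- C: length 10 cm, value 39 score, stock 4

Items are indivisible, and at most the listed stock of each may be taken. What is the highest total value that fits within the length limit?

Best selections within length 31 and stock limits:
- 4×A + 1×B + 2×C: length 31, value 131
- 4×A + 2×C: length 28, value 122
- 3×A + 1×B + 2×C: length 29, value 120
- 2×A + 2×B + 2×C: length 30, value 118
Best: 131 score.

131 score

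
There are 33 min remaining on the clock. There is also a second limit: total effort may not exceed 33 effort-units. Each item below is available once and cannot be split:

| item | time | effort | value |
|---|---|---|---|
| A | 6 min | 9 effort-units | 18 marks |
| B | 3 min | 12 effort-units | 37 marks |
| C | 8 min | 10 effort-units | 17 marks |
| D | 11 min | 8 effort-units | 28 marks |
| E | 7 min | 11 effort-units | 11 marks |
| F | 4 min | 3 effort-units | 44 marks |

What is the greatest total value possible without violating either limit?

Feasible sets respecting both limits:
- A+B+D+F: time 24, effort 32, value 127
- B+C+D+F: time 26, effort 33, value 126
- B+D+F: time 18, effort 23, value 109
- A+C+D+F: time 29, effort 30, value 107
Best: 127 marks.

127 marks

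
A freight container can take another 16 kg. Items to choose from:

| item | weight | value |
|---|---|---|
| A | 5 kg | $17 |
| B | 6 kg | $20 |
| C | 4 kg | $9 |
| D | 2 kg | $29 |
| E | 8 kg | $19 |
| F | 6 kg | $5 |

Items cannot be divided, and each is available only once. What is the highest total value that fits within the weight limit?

$68

Check high-value combinations within 16 kg:
- B+D+E: weight 6+2+8=16, value 20+29+19=68
- A+B+D: weight 5+6+2=13, value 17+20+29=66
- A+D+E: weight 5+2+8=15, value 17+29+19=65
Best: $68.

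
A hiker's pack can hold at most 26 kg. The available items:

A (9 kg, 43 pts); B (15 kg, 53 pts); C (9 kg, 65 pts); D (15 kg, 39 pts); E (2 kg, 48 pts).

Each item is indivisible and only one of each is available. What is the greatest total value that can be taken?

Check high-value combinations within 26 kg:
- B+C+E: weight 15+9+2=26, value 53+65+48=166
- A+C+E: weight 9+9+2=20, value 43+65+48=156
- C+D+E: weight 9+15+2=26, value 65+39+48=152
- A+B+E: weight 9+15+2=26, value 43+53+48=144
- A+D+E: weight 9+15+2=26, value 43+39+48=130
Best: 166 pts.

166 pts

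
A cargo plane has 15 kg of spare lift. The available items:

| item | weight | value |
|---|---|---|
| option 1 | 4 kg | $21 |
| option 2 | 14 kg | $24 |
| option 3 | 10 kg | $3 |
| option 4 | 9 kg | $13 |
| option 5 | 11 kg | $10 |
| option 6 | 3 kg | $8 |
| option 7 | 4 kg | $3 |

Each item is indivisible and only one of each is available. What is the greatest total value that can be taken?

Check high-value combinations within 15 kg:
- option 1+option 4: weight 4+9=13, value 21+13=34
- option 1+option 6+option 7: weight 4+3+4=11, value 21+8+3=32
- option 1+option 5: weight 4+11=15, value 21+10=31
- option 1+option 6: weight 4+3=7, value 21+8=29
Best: $34.

$34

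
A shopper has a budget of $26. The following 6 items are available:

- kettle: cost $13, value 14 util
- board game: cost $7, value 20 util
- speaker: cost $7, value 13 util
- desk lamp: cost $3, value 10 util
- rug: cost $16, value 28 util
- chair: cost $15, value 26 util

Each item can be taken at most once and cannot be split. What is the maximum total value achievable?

Check high-value combinations within $26:
- board game+desk lamp+rug: cost 7+3+16=26, value 20+10+28=58
- board game+desk lamp+chair: cost 7+3+15=25, value 20+10+26=56
- speaker+desk lamp+rug: cost 7+3+16=26, value 13+10+28=51
Best: 58 util.

58 util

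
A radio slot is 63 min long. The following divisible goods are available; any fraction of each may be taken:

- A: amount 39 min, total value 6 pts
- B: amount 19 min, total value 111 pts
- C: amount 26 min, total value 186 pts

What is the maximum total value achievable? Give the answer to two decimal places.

299.77

Take in order of value per unit:
- C (186/26 per unit): all 26 → value 186, running total 186.00
- B (111/19 per unit): all 19 → value 111, running total 297.00
- A (6/39 per unit): 18 of 39 → value 18×6/39 = 2.7692, running total 299.77
Total 299.77.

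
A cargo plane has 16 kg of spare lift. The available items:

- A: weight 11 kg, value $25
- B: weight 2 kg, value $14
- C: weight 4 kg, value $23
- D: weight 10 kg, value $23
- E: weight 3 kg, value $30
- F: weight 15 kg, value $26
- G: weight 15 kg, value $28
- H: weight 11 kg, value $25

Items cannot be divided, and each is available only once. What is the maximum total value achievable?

Check high-value combinations within 16 kg:
- A+B+E: weight 11+2+3=16, value 25+14+30=69
- B+E+H: weight 2+3+11=16, value 14+30+25=69
- B+C+E: weight 2+4+3=9, value 14+23+30=67
- B+D+E: weight 2+10+3=15, value 14+23+30=67
- B+C+D: weight 2+4+10=16, value 14+23+23=60
Best: $69.

$69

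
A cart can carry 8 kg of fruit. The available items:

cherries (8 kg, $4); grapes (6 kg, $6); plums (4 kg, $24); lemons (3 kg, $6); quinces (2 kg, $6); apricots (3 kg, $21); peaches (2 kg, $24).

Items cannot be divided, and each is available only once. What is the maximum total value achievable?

$54

This is a 0/1 knapsack; check combinations near the capacity.
- plums+quinces+peaches: weight 4+2+2=8, value 24+6+24=54
- quinces+apricots+peaches: weight 2+3+2=7, value 6+21+24=51
- lemons+apricots+peaches: weight 3+3+2=8, value 6+21+24=51
Best: $54.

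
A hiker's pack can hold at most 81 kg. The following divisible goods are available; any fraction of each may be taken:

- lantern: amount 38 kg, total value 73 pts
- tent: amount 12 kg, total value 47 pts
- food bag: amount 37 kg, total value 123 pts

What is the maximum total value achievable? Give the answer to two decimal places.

Take in order of value per unit:
- tent (47/12 per unit): all 12 → value 47, running total 47.00
- food bag (123/37 per unit): all 37 → value 123, running total 170.00
- lantern (73/38 per unit): 32 of 38 → value 32×73/38 = 61.4737, running total 231.47
Total 231.47.

231.47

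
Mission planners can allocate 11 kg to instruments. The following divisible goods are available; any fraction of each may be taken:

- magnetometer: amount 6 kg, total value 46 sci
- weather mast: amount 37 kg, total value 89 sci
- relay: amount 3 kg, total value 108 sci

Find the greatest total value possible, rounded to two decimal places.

158.81

Take in order of value per unit:
- relay (108/3 per unit): all 3 → value 108, running total 108.00
- magnetometer (46/6 per unit): all 6 → value 46, running total 154.00
- weather mast (89/37 per unit): 2 of 37 → value 2×89/37 = 4.8108, running total 158.81
Total 158.81.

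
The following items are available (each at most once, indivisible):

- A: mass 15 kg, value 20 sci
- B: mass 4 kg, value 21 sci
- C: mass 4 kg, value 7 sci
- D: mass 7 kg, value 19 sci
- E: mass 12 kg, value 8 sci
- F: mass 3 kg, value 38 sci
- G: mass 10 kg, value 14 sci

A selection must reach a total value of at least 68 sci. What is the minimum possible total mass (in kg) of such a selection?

14

Subsets with value ≥ 68, sorted by total mass:
- B+D+F: mass 14, value 78
- B+F+G: mass 17, value 73
- B+C+D+F: mass 18, value 85
- D+F+G: mass 20, value 71
Minimum mass: 14 kg.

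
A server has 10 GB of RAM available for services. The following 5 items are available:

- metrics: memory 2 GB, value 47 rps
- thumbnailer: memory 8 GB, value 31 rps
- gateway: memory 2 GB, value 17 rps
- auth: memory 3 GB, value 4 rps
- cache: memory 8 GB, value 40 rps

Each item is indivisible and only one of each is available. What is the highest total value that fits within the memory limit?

87 rps

Check high-value combinations within 10 GB:
- metrics+cache: memory 2+8=10, value 47+40=87
- metrics+thumbnailer: memory 2+8=10, value 47+31=78
- metrics+gateway+auth: memory 2+2+3=7, value 47+17+4=68
- metrics+gateway: memory 2+2=4, value 47+17=64
- gateway+cache: memory 2+8=10, value 17+40=57
Best: 87 rps.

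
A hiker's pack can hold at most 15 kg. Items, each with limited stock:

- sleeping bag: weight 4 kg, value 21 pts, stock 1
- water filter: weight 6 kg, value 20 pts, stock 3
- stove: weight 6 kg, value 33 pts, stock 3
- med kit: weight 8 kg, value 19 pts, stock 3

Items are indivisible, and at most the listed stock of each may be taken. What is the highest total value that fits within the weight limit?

66 pts

Best selections within weight 15 and stock limits:
- 2×stove: weight 12, value 66
- 1×sleeping bag + 1×stove: weight 10, value 54
- 1×water filter + 1×stove: weight 12, value 53
- 1×stove + 1×med kit: weight 14, value 52
Best: 66 pts.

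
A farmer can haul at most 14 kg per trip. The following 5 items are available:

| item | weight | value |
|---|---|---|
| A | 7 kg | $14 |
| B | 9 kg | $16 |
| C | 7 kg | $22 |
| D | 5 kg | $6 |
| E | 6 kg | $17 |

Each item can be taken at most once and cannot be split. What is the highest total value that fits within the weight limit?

Check high-value combinations within 14 kg:
- C+E: weight 7+6=13, value 22+17=39
- A+C: weight 7+7=14, value 14+22=36
- A+E: weight 7+6=13, value 14+17=31
- C+D: weight 7+5=12, value 22+6=28
- D+E: weight 5+6=11, value 6+17=23
Best: $39.

$39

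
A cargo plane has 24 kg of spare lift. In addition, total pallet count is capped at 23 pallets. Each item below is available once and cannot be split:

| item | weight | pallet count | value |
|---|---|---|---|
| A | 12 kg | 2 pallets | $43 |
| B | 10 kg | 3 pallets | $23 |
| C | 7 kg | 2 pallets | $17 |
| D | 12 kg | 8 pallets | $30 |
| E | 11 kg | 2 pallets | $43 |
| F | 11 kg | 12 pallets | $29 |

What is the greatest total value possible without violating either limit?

$86

Feasible sets respecting both limits:
- A+E: weight 23, pallet count 4, value 86
- A+D: weight 24, pallet count 10, value 73
- D+E: weight 23, pallet count 10, value 73
Best: $86.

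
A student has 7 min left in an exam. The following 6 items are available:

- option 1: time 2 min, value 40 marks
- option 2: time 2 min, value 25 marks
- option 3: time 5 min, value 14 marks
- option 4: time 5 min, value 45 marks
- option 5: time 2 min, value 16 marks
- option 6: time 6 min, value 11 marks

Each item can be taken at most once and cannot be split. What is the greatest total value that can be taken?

Check high-value combinations within 7 min:
- option 1+option 4: time 2+5=7, value 40+45=85
- option 1+option 2+option 5: time 2+2+2=6, value 40+25+16=81
- option 2+option 4: time 2+5=7, value 25+45=70
- option 1+option 2: time 2+2=4, value 40+25=65
- option 4+option 5: time 5+2=7, value 45+16=61
Best: 85 marks.

85 marks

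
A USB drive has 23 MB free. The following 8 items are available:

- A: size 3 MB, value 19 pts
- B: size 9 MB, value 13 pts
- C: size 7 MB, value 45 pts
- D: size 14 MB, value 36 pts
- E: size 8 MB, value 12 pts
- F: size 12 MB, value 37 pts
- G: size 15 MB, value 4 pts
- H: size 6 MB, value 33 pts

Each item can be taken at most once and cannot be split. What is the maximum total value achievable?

Check high-value combinations within 23 MB:
- A+C+F: size 3+7+12=22, value 19+45+37=101
- A+C+H: size 3+7+6=16, value 19+45+33=97
- B+C+H: size 9+7+6=22, value 13+45+33=91
- C+E+H: size 7+8+6=21, value 45+12+33=90
- A+F+H: size 3+12+6=21, value 19+37+33=89
Best: 101 pts.

101 pts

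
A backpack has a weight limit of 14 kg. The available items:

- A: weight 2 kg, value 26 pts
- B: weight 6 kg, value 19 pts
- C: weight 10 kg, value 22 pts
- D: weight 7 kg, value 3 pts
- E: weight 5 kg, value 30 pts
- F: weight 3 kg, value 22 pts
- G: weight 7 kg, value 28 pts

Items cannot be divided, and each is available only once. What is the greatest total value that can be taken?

Check high-value combinations within 14 kg:
- A+E+G: weight 2+5+7=14, value 26+30+28=84
- A+E+F: weight 2+5+3=10, value 26+30+22=78
- A+F+G: weight 2+3+7=12, value 26+22+28=76
- A+B+E: weight 2+6+5=13, value 26+19+30=75
Best: 84 pts.

84 pts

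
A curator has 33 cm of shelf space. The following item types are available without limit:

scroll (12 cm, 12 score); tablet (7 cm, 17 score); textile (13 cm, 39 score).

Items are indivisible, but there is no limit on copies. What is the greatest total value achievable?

95 score

Best value-per-unit is textile at 39/13; filling with it alone gives 2×39 = 78.
Optimal mix: 1×tablet + 2×textile → length 33, value 95.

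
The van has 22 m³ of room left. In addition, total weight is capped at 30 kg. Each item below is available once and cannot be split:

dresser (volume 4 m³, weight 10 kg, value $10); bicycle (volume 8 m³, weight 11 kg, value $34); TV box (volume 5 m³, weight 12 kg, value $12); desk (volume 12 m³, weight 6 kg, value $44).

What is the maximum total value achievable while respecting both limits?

Feasible sets respecting both limits:
- bicycle+desk: volume 20, weight 17, value 78
- dresser+TV box+desk: volume 21, weight 28, value 66
- TV box+desk: volume 17, weight 18, value 56
Best: $78.

$78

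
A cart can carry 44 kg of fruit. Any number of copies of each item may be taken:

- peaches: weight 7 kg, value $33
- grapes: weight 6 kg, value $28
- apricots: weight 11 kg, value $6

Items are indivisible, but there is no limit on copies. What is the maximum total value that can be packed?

$206

Best value-per-unit is peaches at 33/7; filling with it alone gives 6×33 = 198.
Optimal mix: 2×peaches + 5×grapes → weight 44, value 206.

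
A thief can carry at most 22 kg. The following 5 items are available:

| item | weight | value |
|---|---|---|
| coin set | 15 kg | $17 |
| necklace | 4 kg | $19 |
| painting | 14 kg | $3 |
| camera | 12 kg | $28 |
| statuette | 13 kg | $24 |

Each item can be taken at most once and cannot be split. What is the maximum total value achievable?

Check high-value combinations within 22 kg:
- necklace+camera: weight 4+12=16, value 19+28=47
- necklace+statuette: weight 4+13=17, value 19+24=43
- coin set+necklace: weight 15+4=19, value 17+19=36
Best: $47.

$47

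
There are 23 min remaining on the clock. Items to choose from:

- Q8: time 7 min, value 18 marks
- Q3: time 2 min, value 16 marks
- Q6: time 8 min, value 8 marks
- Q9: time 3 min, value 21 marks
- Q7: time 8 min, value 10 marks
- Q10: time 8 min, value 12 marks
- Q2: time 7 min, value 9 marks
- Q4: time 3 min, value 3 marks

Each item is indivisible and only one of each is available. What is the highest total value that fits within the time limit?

70 marks

Check high-value combinations within 23 min:
- Q8+Q3+Q9+Q10+Q4: time 7+2+3+8+3=23, value 18+16+21+12+3=70
- Q8+Q3+Q9+Q7+Q4: time 7+2+3+8+3=23, value 18+16+21+10+3=68
- Q8+Q3+Q9+Q10: time 7+2+3+8=20, value 18+16+21+12=67
- Q8+Q3+Q9+Q2+Q4: time 7+2+3+7+3=22, value 18+16+21+9+3=67
Best: 70 marks.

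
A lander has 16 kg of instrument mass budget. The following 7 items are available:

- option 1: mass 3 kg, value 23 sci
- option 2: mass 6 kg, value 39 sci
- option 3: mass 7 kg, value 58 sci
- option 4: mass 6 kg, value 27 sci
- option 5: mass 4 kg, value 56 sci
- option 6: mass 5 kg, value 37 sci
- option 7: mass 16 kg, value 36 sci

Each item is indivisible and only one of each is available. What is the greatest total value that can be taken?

Check high-value combinations within 16 kg:
- option 3+option 5+option 6: mass 7+4+5=16, value 58+56+37=151
- option 1+option 3+option 5: mass 3+7+4=14, value 23+58+56=137
- option 2+option 5+option 6: mass 6+4+5=15, value 39+56+37=132
- option 2+option 4+option 5: mass 6+6+4=16, value 39+27+56=122
- option 4+option 5+option 6: mass 6+4+5=15, value 27+56+37=120
Best: 151 sci.

151 sci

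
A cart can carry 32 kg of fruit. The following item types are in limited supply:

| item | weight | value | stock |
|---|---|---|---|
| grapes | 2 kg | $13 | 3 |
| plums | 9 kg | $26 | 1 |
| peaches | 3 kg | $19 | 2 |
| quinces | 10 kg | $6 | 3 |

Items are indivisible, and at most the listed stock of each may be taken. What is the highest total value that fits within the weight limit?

Best selections within weight 32 and stock limits:
- 3×grapes + 1×plums + 2×peaches + 1×quinces: weight 31, value 109
- 3×grapes + 1×plums + 2×peaches: weight 21, value 103
- 2×grapes + 1×plums + 2×peaches + 1×quinces: weight 29, value 96
Best: $109.

$109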